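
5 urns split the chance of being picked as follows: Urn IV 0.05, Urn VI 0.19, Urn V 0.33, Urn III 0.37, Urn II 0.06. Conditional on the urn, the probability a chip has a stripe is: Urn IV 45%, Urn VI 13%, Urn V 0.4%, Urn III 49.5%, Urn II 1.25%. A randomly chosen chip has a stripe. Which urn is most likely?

Unnormalized posteriors (prior × likelihood):
  Urn IV: 0.05 × 0.45 = 0.0225
  Urn VI: 0.19 × 0.13 = 0.0247
  Urn V: 0.33 × 0.004 = 0.00132
  Urn III: 0.37 × 0.495 = 0.18315
  Urn II: 0.06 × 0.0125 = 0.00075
Sum = 0.23242.
Largest term belongs to Urn III, so Urn III is most probable.

Urn III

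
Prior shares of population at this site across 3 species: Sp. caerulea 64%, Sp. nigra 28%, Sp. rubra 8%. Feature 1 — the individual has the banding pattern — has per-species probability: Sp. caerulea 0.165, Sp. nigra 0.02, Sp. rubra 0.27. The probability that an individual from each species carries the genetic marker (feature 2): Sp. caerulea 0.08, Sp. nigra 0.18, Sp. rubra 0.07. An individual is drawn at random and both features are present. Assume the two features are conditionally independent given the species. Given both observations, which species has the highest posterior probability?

Sp. caerulea

By Bayes' rule, posterior ∝ prior × likelihood:
  Sp. caerulea: 0.64 × 0.165 × 0.08 = 0.008448
  Sp. nigra: 0.28 × 0.02 × 0.18 = 0.001008
  Sp. rubra: 0.08 × 0.27 × 0.07 = 0.001512
Normalizing constant = 0.010968.
Largest term belongs to Sp. caerulea, so Sp. caerulea is most probable.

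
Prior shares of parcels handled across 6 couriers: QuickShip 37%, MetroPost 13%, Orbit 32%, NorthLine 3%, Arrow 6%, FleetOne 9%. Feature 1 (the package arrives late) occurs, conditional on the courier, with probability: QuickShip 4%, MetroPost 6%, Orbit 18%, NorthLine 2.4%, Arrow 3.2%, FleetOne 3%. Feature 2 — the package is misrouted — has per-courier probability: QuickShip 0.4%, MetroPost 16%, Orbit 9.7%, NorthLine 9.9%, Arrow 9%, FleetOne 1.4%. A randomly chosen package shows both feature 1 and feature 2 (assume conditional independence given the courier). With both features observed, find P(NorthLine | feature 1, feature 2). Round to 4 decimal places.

Prior × likelihood for each hypothesis:
  QuickShip: 0.37 × 0.04 × 0.004 = 0.0000592
  MetroPost: 0.13 × 0.06 × 0.16 = 0.001248
  Orbit: 0.32 × 0.18 × 0.097 = 0.0055872
  NorthLine: 0.03 × 0.024 × 0.099 = 0.00007128
  Arrow: 0.06 × 0.032 × 0.09 = 0.0001728
  FleetOne: 0.09 × 0.03 × 0.014 = 0.0000378
Total = 0.00717628.
P(NorthLine | evidence) = 0.00007128 / 0.00717628 ≈ 0.0099.

0.0099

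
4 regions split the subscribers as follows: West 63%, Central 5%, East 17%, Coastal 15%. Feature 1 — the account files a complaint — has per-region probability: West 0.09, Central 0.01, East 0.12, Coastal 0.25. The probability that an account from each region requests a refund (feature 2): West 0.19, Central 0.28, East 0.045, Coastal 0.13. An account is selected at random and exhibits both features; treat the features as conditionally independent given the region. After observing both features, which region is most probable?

West

By Bayes' rule, posterior ∝ prior × likelihood:
  West: 0.63 × 0.09 × 0.19 = 0.010773
  Central: 0.05 × 0.01 × 0.28 = 0.00014
  East: 0.17 × 0.12 × 0.045 = 0.000918
  Coastal: 0.15 × 0.25 × 0.13 = 0.004875
Sum = 0.016706.
Largest term belongs to West, so West is most probable.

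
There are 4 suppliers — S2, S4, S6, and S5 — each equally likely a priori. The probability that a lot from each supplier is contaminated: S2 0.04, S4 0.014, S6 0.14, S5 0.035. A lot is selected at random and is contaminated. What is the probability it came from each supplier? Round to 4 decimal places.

S2 0.1747, S4 0.0611, S6 0.6114, S5 0.1528

Since the prior is uniform, the posterior is proportional to the likelihood:
  S2: 0.04
  S4: 0.014
  S6: 0.14
  S5: 0.035
Normalizing constant = 0.229.
P(S2 | contaminated) = 0.04/0.229 ≈ 0.1747
P(S4 | contaminated) = 0.014/0.229 ≈ 0.0611
P(S6 | contaminated) = 0.14/0.229 ≈ 0.6114
P(S5 | contaminated) = 0.035/0.229 ≈ 0.1528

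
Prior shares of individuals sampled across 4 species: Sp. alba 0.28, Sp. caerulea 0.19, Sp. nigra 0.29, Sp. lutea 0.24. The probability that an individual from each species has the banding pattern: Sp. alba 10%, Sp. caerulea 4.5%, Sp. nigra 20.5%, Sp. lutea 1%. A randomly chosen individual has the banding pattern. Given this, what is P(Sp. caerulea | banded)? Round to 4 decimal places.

0.0869

Unnormalized posteriors (prior × likelihood):
  Sp. alba: 0.28 × 0.1 = 0.028
  Sp. caerulea: 0.19 × 0.045 = 0.00855
  Sp. nigra: 0.29 × 0.205 = 0.05945
  Sp. lutea: 0.24 × 0.01 = 0.0024
Normalizing constant = 0.0984.
P(Sp. caerulea | evidence) = 0.00855 / 0.0984 ≈ 0.0869.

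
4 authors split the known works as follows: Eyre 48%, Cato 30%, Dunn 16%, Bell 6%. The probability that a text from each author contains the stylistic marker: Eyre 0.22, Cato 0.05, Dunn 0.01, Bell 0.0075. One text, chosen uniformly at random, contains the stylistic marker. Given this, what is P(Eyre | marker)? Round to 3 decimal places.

0.861

Prior × likelihood for each hypothesis:
  Eyre: 0.48 × 0.22 = 0.1056
  Cato: 0.3 × 0.05 = 0.015
  Dunn: 0.16 × 0.01 = 0.0016
  Bell: 0.06 × 0.0075 = 0.00045
Sum = 0.12265.
P(Eyre | evidence) = 0.1056 / 0.12265 ≈ 0.861.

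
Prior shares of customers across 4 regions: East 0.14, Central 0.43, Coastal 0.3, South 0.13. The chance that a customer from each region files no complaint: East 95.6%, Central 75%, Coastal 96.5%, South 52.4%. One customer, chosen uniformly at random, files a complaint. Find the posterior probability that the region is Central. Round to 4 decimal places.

0.5778

Taking complements, P(complaint | each) = East 0.044, Central 0.25, Coastal 0.035, South 0.476.
Compute prior × likelihood for every hypothesis:
  East: 0.14 × 0.044 = 0.00616
  Central: 0.43 × 0.25 = 0.1075
  Coastal: 0.3 × 0.035 = 0.0105
  South: 0.13 × 0.476 = 0.06188
Sum = 0.18604.
P(Central | evidence) = 0.1075 / 0.18604 ≈ 0.5778.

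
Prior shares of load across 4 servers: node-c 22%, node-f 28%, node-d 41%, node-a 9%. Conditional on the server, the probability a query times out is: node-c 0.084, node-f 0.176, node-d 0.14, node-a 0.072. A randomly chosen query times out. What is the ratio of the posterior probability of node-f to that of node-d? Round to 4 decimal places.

Unnormalized posteriors (prior × likelihood):
  node-c: 0.22 × 0.084 = 0.01848
  node-f: 0.28 × 0.176 = 0.04928
  node-d: 0.41 × 0.14 = 0.0574
  node-a: 0.09 × 0.072 = 0.00648
Normalizing constant = 0.13164.
The ratio is 0.04928 / 0.0574 (the normalizer cancels) = 0.8585.

0.8585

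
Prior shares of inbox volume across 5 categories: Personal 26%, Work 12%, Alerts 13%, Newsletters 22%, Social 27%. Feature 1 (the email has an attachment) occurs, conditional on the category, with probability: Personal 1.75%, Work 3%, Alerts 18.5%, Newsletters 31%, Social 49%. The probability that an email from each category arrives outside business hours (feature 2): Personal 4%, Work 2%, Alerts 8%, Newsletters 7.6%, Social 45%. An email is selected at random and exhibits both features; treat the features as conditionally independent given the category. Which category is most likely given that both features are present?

Social

Prior × likelihood for each hypothesis:
  Personal: 0.26 × 0.0175 × 0.04 = 0.000182
  Work: 0.12 × 0.03 × 0.02 = 0.000072
  Alerts: 0.13 × 0.185 × 0.08 = 0.001924
  Newsletters: 0.22 × 0.31 × 0.076 = 0.0051832
  Social: 0.27 × 0.49 × 0.45 = 0.059535
Sum = 0.0668962.
Largest term belongs to Social, so Social is most probable.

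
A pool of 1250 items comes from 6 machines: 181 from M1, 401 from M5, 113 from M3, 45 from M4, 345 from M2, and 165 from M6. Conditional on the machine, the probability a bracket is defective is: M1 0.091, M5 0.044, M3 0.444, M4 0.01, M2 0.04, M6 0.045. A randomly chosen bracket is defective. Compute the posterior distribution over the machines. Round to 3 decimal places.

Prior × likelihood for each hypothesis:
  M1: 0.1448 × 0.091 = 0.0131768
  M5: 0.3208 × 0.044 = 0.0141152
  M3: 0.0904 × 0.444 = 0.0401376
  M4: 0.036 × 0.01 = 0.00036
  M2: 0.276 × 0.04 = 0.01104
  M6: 0.132 × 0.045 = 0.00594
Total = 0.0847696.
P(M1 | defective) = 0.0131768/0.0847696 ≈ 0.155
P(M5 | defective) = 0.0141152/0.0847696 ≈ 0.167
P(M3 | defective) = 0.0401376/0.0847696 ≈ 0.473
P(M4 | defective) = 0.00036/0.0847696 ≈ 0.004
P(M2 | defective) = 0.01104/0.0847696 ≈ 0.130
P(M6 | defective) = 0.00594/0.0847696 ≈ 0.070
(Check: 0.155+0.167+0.473+0.004+0.130+0.070 = 0.999.)

M1 0.155, M5 0.167, M3 0.473, M4 0.004, M2 0.130, M6 0.070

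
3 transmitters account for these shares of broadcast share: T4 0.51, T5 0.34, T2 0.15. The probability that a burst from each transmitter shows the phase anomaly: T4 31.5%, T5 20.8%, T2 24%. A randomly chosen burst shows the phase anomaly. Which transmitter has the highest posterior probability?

By Bayes' rule, posterior ∝ prior × likelihood:
  T4: 0.51 × 0.315 = 0.16065
  T5: 0.34 × 0.208 = 0.07072
  T2: 0.15 × 0.24 = 0.036
Sum = 0.26737.
Largest term belongs to T4, so T4 is most probable.

T4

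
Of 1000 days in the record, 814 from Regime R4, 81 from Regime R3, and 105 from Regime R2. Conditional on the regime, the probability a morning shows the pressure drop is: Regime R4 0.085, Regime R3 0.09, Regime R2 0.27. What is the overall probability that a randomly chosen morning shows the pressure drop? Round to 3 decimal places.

0.105

Compute prior × likelihood for every hypothesis:
  Regime R4: 0.814 × 0.085 = 0.06919
  Regime R3: 0.081 × 0.09 = 0.00729
  Regime R2: 0.105 × 0.27 = 0.02835
P(drop) = 0.06919 + 0.00729 + 0.02835 = 0.10483 → 0.105.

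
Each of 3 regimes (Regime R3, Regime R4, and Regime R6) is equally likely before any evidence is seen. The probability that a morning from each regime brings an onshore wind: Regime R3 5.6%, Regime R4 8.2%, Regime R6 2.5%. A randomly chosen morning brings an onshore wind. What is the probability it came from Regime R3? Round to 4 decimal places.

With a uniform prior (1/3 each), posterior ∝ likelihood:
  Regime R3: 0.056
  Regime R4: 0.082
  Regime R6: 0.025
Sum = 0.163.
P(Regime R3 | evidence) = 0.056 / 0.163 ≈ 0.3436.

0.3436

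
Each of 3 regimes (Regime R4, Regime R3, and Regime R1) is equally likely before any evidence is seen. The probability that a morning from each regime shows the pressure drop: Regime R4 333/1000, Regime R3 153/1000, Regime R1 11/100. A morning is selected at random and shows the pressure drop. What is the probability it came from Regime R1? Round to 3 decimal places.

With a uniform prior (1/3 each), posterior ∝ likelihood:
  Regime R4: 0.333
  Regime R3: 0.153
  Regime R1: 0.11
Sum = 0.596.
P(Regime R1 | evidence) = 0.11 / 0.596 ≈ 0.185.

0.185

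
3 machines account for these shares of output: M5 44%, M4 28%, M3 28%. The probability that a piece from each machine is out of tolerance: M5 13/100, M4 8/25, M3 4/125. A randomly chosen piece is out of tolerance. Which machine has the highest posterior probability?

Compute prior × likelihood for every hypothesis:
  M5: 0.44 × 0.13 = 0.0572
  M4: 0.28 × 0.32 = 0.0896
  M3: 0.28 × 0.032 = 0.00896
Normalizing constant = 0.15576.
Largest term belongs to M4, so M4 is most probable.

M4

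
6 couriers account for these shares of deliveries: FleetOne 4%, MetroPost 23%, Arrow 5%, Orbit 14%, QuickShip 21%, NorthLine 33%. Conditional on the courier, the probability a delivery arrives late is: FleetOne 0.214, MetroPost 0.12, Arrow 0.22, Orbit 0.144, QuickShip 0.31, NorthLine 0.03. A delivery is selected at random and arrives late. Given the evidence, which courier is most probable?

Unnormalized posteriors (prior × likelihood):
  FleetOne: 0.04 × 0.214 = 0.00856
  MetroPost: 0.23 × 0.12 = 0.0276
  Arrow: 0.05 × 0.22 = 0.011
  Orbit: 0.14 × 0.144 = 0.02016
  QuickShip: 0.21 × 0.31 = 0.0651
  NorthLine: 0.33 × 0.03 = 0.0099
Normalizing constant = 0.14232.
Largest term belongs to QuickShip, so QuickShip is most probable.

QuickShip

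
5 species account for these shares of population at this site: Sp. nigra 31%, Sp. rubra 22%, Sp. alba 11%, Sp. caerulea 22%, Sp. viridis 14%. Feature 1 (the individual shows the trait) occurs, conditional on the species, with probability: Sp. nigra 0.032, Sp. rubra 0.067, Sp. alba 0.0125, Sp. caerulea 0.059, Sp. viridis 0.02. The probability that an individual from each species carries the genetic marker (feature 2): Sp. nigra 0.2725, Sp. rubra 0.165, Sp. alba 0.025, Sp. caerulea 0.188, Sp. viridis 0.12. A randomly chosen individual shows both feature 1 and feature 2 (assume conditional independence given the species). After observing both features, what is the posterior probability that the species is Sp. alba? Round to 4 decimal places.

Unnormalized posteriors (prior × likelihood):
  Sp. nigra: 0.31 × 0.032 × 0.2725 = 0.0027032
  Sp. rubra: 0.22 × 0.067 × 0.165 = 0.0024321
  Sp. alba: 0.11 × 0.0125 × 0.025 = 0.000034375
  Sp. caerulea: 0.22 × 0.059 × 0.188 = 0.00244024
  Sp. viridis: 0.14 × 0.02 × 0.12 = 0.000336
Total = 0.007945915.
P(Sp. alba | evidence) = 0.000034375 / 0.007945915 ≈ 0.0043.

0.0043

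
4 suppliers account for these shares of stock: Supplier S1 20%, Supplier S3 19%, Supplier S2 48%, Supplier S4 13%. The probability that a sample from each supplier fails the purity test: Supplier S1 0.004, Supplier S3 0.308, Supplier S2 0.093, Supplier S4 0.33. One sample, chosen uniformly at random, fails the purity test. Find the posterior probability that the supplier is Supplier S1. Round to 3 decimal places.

0.005

Prior × likelihood for each hypothesis:
  Supplier S1: 0.2 × 0.004 = 0.0008
  Supplier S3: 0.19 × 0.308 = 0.05852
  Supplier S2: 0.48 × 0.093 = 0.04464
  Supplier S4: 0.13 × 0.33 = 0.0429
Sum = 0.14686.
P(Supplier S1 | evidence) = 0.0008 / 0.14686 ≈ 0.005.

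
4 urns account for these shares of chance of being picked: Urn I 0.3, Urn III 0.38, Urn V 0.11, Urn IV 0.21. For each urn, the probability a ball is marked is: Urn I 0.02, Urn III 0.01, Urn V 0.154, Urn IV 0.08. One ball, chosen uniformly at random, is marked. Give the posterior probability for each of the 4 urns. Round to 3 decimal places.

Urn I 0.138, Urn III 0.087, Urn V 0.389, Urn IV 0.386

Compute prior × likelihood for every hypothesis:
  Urn I: 0.3 × 0.02 = 0.006
  Urn III: 0.38 × 0.01 = 0.0038
  Urn V: 0.11 × 0.154 = 0.01694
  Urn IV: 0.21 × 0.08 = 0.0168
Total = 0.04354.
P(Urn I | marked) = 0.006/0.04354 ≈ 0.138
P(Urn III | marked) = 0.0038/0.04354 ≈ 0.087
P(Urn V | marked) = 0.01694/0.04354 ≈ 0.389
P(Urn IV | marked) = 0.0168/0.04354 ≈ 0.386
(Check: 0.138+0.087+0.389+0.386 = 1.000.)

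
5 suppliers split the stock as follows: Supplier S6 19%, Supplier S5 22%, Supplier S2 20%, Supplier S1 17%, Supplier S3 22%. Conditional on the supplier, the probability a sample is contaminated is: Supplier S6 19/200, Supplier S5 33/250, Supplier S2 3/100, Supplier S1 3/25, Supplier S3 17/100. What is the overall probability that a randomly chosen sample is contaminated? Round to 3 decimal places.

0.111

Unnormalized posteriors (prior × likelihood):
  Supplier S6: 0.19 × 0.095 = 0.01805
  Supplier S5: 0.22 × 0.132 = 0.02904
  Supplier S2: 0.2 × 0.03 = 0.006
  Supplier S1: 0.17 × 0.12 = 0.0204
  Supplier S3: 0.22 × 0.17 = 0.0374
P(contaminated) = 0.01805 + 0.02904 + 0.006 + 0.0204 + 0.0374 = 0.11089 → 0.111.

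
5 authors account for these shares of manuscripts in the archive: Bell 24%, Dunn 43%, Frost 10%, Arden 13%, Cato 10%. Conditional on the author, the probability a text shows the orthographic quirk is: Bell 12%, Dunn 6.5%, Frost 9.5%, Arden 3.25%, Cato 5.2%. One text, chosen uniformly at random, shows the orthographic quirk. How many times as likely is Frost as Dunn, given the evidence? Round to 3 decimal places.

Unnormalized posteriors (prior × likelihood):
  Bell: 0.24 × 0.12 = 0.0288
  Dunn: 0.43 × 0.065 = 0.02795
  Frost: 0.1 × 0.095 = 0.0095
  Arden: 0.13 × 0.0325 = 0.004225
  Cato: 0.1 × 0.052 = 0.0052
Normalizing constant = 0.075675.
The ratio is 0.0095 / 0.02795 (the normalizer cancels) = 0.340.

0.340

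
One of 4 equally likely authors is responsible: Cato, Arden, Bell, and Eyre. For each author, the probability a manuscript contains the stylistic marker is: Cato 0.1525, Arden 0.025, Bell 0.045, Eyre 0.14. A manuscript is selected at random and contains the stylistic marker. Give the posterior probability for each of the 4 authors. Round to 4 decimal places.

Cato 0.4207, Arden 0.0690, Bell 0.1241, Eyre 0.3862

With a uniform prior (1/4 each), posterior ∝ likelihood:
  Cato: 0.1525
  Arden: 0.025
  Bell: 0.045
  Eyre: 0.14
Normalizing constant = 0.3625.
P(Cato | marker) = 0.1525/0.3625 ≈ 0.4207
P(Arden | marker) = 0.025/0.3625 ≈ 0.0690
P(Bell | marker) = 0.045/0.3625 ≈ 0.1241
P(Eyre | marker) = 0.14/0.3625 ≈ 0.3862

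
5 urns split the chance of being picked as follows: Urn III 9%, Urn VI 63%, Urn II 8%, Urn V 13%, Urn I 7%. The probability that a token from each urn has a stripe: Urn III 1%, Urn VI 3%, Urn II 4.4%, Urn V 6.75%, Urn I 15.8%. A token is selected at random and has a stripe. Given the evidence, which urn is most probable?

Compute prior × likelihood for every hypothesis:
  Urn III: 0.09 × 0.01 = 0.0009
  Urn VI: 0.63 × 0.03 = 0.0189
  Urn II: 0.08 × 0.044 = 0.00352
  Urn V: 0.13 × 0.0675 = 0.008775
  Urn I: 0.07 × 0.158 = 0.01106
Normalizing constant = 0.043155.
Largest term belongs to Urn VI, so Urn VI is most probable.

Urn VI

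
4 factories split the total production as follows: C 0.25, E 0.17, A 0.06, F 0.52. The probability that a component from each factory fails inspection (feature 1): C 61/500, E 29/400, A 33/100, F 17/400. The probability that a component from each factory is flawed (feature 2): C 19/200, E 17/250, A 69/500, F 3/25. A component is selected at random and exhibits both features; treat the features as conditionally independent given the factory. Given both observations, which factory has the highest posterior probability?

C

By Bayes' rule, posterior ∝ prior × likelihood:
  C: 0.25 × 0.122 × 0.095 = 0.0028975
  E: 0.17 × 0.0725 × 0.068 = 0.0008381
  A: 0.06 × 0.33 × 0.138 = 0.0027324
  F: 0.52 × 0.0425 × 0.12 = 0.002652
Total = 0.00912.
Largest term belongs to C, so C is most probable.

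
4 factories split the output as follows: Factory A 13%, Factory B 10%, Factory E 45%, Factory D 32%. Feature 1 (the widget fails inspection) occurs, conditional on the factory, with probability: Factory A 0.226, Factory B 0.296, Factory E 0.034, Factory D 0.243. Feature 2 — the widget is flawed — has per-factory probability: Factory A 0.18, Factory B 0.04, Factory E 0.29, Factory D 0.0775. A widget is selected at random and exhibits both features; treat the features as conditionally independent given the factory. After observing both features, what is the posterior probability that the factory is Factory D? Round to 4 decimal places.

By Bayes' rule, posterior ∝ prior × likelihood:
  Factory A: 0.13 × 0.226 × 0.18 = 0.0052884
  Factory B: 0.1 × 0.296 × 0.04 = 0.001184
  Factory E: 0.45 × 0.034 × 0.29 = 0.004437
  Factory D: 0.32 × 0.243 × 0.0775 = 0.0060264
Total = 0.0169358.
P(Factory D | evidence) = 0.0060264 / 0.0169358 ≈ 0.3558.

0.3558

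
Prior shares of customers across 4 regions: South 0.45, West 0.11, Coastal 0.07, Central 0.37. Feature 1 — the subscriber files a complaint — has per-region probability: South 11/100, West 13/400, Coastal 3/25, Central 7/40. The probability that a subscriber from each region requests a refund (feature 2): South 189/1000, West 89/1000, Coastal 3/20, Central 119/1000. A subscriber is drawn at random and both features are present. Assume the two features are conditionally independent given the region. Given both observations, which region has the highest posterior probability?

Compute prior × likelihood for every hypothesis:
  South: 0.45 × 0.11 × 0.189 = 0.0093555
  West: 0.11 × 0.0325 × 0.089 = 0.000318175
  Coastal: 0.07 × 0.12 × 0.15 = 0.00126
  Central: 0.37 × 0.175 × 0.119 = 0.00770525
Total = 0.018638925.
Largest term belongs to South, so South is most probable.

South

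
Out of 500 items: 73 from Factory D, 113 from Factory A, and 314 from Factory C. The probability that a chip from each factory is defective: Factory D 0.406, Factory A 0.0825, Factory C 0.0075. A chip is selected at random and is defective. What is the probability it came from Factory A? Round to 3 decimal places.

0.226

Prior × likelihood for each hypothesis:
  Factory D: 0.146 × 0.406 = 0.059276
  Factory A: 0.226 × 0.0825 = 0.018645
  Factory C: 0.628 × 0.0075 = 0.00471
Normalizing constant = 0.082631.
P(Factory A | evidence) = 0.018645 / 0.082631 ≈ 0.226.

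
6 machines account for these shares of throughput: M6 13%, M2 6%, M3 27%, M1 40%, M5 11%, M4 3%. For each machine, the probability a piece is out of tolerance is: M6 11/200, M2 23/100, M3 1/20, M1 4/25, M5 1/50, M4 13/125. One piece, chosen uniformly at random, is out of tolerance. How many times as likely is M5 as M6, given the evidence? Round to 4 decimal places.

0.3077

Compute prior × likelihood for every hypothesis:
  M6: 0.13 × 0.055 = 0.00715
  M2: 0.06 × 0.23 = 0.0138
  M3: 0.27 × 0.05 = 0.0135
  M1: 0.4 × 0.16 = 0.064
  M5: 0.11 × 0.02 = 0.0022
  M4: 0.03 × 0.104 = 0.00312
Sum = 0.10377.
The ratio is 0.0022 / 0.00715 (the normalizer cancels) = 0.3077.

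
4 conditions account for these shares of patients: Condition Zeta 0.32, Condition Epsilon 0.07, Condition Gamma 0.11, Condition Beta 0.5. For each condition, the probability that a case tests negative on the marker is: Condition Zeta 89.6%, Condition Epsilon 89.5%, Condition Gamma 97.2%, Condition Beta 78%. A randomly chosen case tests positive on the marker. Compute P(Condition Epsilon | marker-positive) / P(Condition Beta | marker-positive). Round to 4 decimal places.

Taking complements, P(marker-positive | each) = Condition Zeta 0.104, Condition Epsilon 0.105, Condition Gamma 0.028, Condition Beta 0.22.
By Bayes' rule, posterior ∝ prior × likelihood:
  Condition Zeta: 0.32 × 0.104 = 0.03328
  Condition Epsilon: 0.07 × 0.105 = 0.00735
  Condition Gamma: 0.11 × 0.028 = 0.00308
  Condition Beta: 0.5 × 0.22 = 0.11
Normalizing constant = 0.15371.
The ratio is 0.00735 / 0.11 (the normalizer cancels) = 0.0668.

0.0668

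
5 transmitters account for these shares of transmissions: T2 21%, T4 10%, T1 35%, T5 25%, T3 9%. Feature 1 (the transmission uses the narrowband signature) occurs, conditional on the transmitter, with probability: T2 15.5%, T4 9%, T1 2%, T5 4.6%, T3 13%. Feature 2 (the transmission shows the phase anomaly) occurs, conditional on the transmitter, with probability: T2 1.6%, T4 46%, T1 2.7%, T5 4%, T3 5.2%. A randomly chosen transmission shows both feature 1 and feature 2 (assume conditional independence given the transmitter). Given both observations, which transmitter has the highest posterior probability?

By Bayes' rule, posterior ∝ prior × likelihood:
  T2: 0.21 × 0.155 × 0.016 = 0.0005208
  T4: 0.1 × 0.09 × 0.46 = 0.00414
  T1: 0.35 × 0.02 × 0.027 = 0.000189
  T5: 0.25 × 0.046 × 0.04 = 0.00046
  T3: 0.09 × 0.13 × 0.052 = 0.0006084
Sum = 0.0059182.
Largest term belongs to T4, so T4 is most probable.

T4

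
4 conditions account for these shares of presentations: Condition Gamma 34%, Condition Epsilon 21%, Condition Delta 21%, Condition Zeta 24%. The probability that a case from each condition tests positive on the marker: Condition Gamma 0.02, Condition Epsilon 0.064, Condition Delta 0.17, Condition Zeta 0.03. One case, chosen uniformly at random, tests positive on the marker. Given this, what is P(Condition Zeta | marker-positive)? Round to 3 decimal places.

0.114

Prior × likelihood for each hypothesis:
  Condition Gamma: 0.34 × 0.02 = 0.0068
  Condition Epsilon: 0.21 × 0.064 = 0.01344
  Condition Delta: 0.21 × 0.17 = 0.0357
  Condition Zeta: 0.24 × 0.03 = 0.0072
Sum = 0.06314.
P(Condition Zeta | evidence) = 0.0072 / 0.06314 ≈ 0.114.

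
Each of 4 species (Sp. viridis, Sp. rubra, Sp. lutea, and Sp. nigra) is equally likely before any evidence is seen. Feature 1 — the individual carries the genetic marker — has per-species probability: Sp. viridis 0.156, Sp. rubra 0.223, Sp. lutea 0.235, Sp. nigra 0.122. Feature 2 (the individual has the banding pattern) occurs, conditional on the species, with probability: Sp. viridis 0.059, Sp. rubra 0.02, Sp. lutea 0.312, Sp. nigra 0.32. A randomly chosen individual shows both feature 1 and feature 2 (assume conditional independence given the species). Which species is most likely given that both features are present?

Since the prior is uniform, the posterior is proportional to the likelihood:
  Sp. viridis: 0.156 × 0.059 = 0.009204
  Sp. rubra: 0.223 × 0.02 = 0.00446
  Sp. lutea: 0.235 × 0.312 = 0.07332
  Sp. nigra: 0.122 × 0.32 = 0.03904
Sum = 0.126024.
Largest term belongs to Sp. lutea, so Sp. lutea is most probable.

Sp. lutea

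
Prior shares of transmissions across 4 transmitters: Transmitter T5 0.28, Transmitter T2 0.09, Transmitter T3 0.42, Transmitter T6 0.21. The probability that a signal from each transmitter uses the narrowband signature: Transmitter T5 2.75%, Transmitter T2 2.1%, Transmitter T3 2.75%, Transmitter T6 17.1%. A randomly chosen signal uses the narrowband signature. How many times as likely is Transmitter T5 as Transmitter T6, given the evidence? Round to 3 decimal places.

Prior × likelihood for each hypothesis:
  Transmitter T5: 0.28 × 0.0275 = 0.0077
  Transmitter T2: 0.09 × 0.021 = 0.00189
  Transmitter T3: 0.42 × 0.0275 = 0.01155
  Transmitter T6: 0.21 × 0.171 = 0.03591
Sum = 0.05705.
The ratio is 0.0077 / 0.03591 (the normalizer cancels) = 0.214.

0.214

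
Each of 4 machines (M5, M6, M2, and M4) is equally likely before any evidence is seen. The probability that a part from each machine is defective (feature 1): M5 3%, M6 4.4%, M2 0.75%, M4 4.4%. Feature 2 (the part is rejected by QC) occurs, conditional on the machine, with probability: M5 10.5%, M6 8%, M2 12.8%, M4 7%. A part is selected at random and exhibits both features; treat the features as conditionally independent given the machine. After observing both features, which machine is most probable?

M6

Since the prior is uniform, the posterior is proportional to the likelihood:
  M5: 0.03 × 0.105 = 0.00315
  M6: 0.044 × 0.08 = 0.00352
  M2: 0.0075 × 0.128 = 0.00096
  M4: 0.044 × 0.07 = 0.00308
Normalizing constant = 0.01071.
Largest term belongs to M6, so M6 is most probable.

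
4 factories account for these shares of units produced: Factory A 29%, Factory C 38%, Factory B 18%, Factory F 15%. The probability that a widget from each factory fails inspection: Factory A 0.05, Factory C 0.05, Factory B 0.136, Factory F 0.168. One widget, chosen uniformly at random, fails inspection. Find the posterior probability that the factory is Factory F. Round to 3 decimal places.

0.303

Unnormalized posteriors (prior × likelihood):
  Factory A: 0.29 × 0.05 = 0.0145
  Factory C: 0.38 × 0.05 = 0.019
  Factory B: 0.18 × 0.136 = 0.02448
  Factory F: 0.15 × 0.168 = 0.0252
Total = 0.08318.
P(Factory F | evidence) = 0.0252 / 0.08318 ≈ 0.303.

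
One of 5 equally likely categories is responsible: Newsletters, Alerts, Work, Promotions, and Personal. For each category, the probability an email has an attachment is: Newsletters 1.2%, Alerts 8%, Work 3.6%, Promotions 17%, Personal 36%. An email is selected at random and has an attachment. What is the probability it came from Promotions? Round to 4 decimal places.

With a uniform prior (1/5 each), posterior ∝ likelihood:
  Newsletters: 0.012
  Alerts: 0.08
  Work: 0.036
  Promotions: 0.17
  Personal: 0.36
Normalizing constant = 0.658.
P(Promotions | evidence) = 0.17 / 0.658 ≈ 0.2584.

0.2584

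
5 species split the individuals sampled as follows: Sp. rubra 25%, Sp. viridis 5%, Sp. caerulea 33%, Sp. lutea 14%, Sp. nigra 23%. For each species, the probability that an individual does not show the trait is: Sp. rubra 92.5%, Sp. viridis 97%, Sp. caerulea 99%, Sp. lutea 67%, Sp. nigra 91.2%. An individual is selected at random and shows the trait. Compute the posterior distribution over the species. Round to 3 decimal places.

Sp. rubra 0.208, Sp. viridis 0.017, Sp. caerulea 0.037, Sp. lutea 0.513, Sp. nigra 0.225

Taking complements, P(trait | each) = Sp. rubra 0.075, Sp. viridis 0.03, Sp. caerulea 0.01, Sp. lutea 0.33, Sp. nigra 0.088.
Prior × likelihood for each hypothesis:
  Sp. rubra: 0.25 × 0.075 = 0.01875
  Sp. viridis: 0.05 × 0.03 = 0.0015
  Sp. caerulea: 0.33 × 0.01 = 0.0033
  Sp. lutea: 0.14 × 0.33 = 0.0462
  Sp. nigra: 0.23 × 0.088 = 0.02024
Sum = 0.08999.
P(Sp. rubra | trait) = 0.01875/0.08999 ≈ 0.208
P(Sp. viridis | trait) = 0.0015/0.08999 ≈ 0.017
P(Sp. caerulea | trait) = 0.0033/0.08999 ≈ 0.037
P(Sp. lutea | trait) = 0.0462/0.08999 ≈ 0.513
P(Sp. nigra | trait) = 0.02024/0.08999 ≈ 0.225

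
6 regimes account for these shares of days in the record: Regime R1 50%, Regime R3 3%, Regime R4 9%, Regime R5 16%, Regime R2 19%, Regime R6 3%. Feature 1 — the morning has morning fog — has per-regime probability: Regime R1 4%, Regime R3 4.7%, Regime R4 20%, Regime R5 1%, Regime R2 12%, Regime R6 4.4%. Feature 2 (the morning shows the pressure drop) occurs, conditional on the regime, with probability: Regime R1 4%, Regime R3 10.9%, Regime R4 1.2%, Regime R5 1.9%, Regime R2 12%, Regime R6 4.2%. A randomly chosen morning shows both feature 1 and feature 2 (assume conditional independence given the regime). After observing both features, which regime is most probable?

Compute prior × likelihood for every hypothesis:
  Regime R1: 0.5 × 0.04 × 0.04 = 0.0008
  Regime R3: 0.03 × 0.047 × 0.109 = 0.00015369
  Regime R4: 0.09 × 0.2 × 0.012 = 0.000216
  Regime R5: 0.16 × 0.01 × 0.019 = 0.0000304
  Regime R2: 0.19 × 0.12 × 0.12 = 0.002736
  Regime R6: 0.03 × 0.044 × 0.042 = 0.00005544
Sum = 0.00399153.
Largest term belongs to Regime R2, so Regime R2 is most probable.

Regime R2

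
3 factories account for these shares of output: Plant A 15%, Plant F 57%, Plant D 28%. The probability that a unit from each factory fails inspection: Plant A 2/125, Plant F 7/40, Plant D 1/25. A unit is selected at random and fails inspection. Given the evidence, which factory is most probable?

Plant F

Prior × likelihood for each hypothesis:
  Plant A: 0.15 × 0.016 = 0.0024
  Plant F: 0.57 × 0.175 = 0.09975
  Plant D: 0.28 × 0.04 = 0.0112
Total = 0.11335.
Largest term belongs to Plant F, so Plant F is most probable.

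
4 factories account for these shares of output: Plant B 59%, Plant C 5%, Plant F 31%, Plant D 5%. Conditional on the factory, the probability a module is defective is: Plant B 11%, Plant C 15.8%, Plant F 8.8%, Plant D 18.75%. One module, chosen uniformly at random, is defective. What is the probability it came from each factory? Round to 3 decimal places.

Plant B 0.593, Plant C 0.072, Plant F 0.249, Plant D 0.086

Compute prior × likelihood for every hypothesis:
  Plant B: 0.59 × 0.11 = 0.0649
  Plant C: 0.05 × 0.158 = 0.0079
  Plant F: 0.31 × 0.088 = 0.02728
  Plant D: 0.05 × 0.1875 = 0.009375
Sum = 0.109455.
P(Plant B | defective) = 0.0649/0.109455 ≈ 0.593
P(Plant C | defective) = 0.0079/0.109455 ≈ 0.072
P(Plant F | defective) = 0.02728/0.109455 ≈ 0.249
P(Plant D | defective) = 0.009375/0.109455 ≈ 0.086
(Check: 0.593+0.072+0.249+0.086 = 1.000.)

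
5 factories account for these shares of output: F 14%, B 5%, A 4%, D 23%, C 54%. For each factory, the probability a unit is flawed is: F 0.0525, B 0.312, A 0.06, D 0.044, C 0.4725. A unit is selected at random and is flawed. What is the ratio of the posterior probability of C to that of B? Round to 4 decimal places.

Prior × likelihood for each hypothesis:
  F: 0.14 × 0.0525 = 0.00735
  B: 0.05 × 0.312 = 0.0156
  A: 0.04 × 0.06 = 0.0024
  D: 0.23 × 0.044 = 0.01012
  C: 0.54 × 0.4725 = 0.25515
Total = 0.29062.
The ratio is 0.25515 / 0.0156 (the normalizer cancels) = 16.3558.

16.3558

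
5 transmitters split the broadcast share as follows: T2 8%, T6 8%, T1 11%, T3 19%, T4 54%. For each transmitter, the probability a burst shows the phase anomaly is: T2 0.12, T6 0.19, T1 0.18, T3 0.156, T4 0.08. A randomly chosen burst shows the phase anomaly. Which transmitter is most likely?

Prior × likelihood for each hypothesis:
  T2: 0.08 × 0.12 = 0.0096
  T6: 0.08 × 0.19 = 0.0152
  T1: 0.11 × 0.18 = 0.0198
  T3: 0.19 × 0.156 = 0.02964
  T4: 0.54 × 0.08 = 0.0432
Total = 0.11744.
Largest term belongs to T4, so T4 is most probable.

T4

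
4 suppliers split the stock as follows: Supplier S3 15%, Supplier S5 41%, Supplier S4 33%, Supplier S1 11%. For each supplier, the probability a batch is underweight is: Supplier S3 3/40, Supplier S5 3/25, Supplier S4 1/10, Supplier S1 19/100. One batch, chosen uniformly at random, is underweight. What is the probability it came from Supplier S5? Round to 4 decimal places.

0.4303

By Bayes' rule, posterior ∝ prior × likelihood:
  Supplier S3: 0.15 × 0.075 = 0.01125
  Supplier S5: 0.41 × 0.12 = 0.0492
  Supplier S4: 0.33 × 0.1 = 0.033
  Supplier S1: 0.11 × 0.19 = 0.0209
Sum = 0.11435.
P(Supplier S5 | evidence) = 0.0492 / 0.11435 ≈ 0.4303.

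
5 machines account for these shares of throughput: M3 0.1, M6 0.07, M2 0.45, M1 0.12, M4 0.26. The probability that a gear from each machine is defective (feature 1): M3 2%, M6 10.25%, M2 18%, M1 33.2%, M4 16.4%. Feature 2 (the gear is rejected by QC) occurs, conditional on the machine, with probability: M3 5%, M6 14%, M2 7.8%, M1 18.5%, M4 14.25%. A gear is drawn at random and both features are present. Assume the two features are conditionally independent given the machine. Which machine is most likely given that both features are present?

M1

Prior × likelihood for each hypothesis:
  M3: 0.1 × 0.02 × 0.05 = 0.0001
  M6: 0.07 × 0.1025 × 0.14 = 0.0010045
  M2: 0.45 × 0.18 × 0.078 = 0.006318
  M1: 0.12 × 0.332 × 0.185 = 0.0073704
  M4: 0.26 × 0.164 × 0.1425 = 0.0060762
Normalizing constant = 0.0208691.
Largest term belongs to M1, so M1 is most probable.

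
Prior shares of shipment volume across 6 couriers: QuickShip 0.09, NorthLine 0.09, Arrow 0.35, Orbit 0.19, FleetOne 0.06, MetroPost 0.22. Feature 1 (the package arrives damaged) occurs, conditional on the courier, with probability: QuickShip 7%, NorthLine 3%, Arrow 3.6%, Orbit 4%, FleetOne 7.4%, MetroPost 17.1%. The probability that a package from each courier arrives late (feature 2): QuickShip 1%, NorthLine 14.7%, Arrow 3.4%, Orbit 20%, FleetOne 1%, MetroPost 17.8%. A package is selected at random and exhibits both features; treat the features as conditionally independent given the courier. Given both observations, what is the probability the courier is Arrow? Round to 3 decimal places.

Compute prior × likelihood for every hypothesis:
  QuickShip: 0.09 × 0.07 × 0.01 = 0.000063
  NorthLine: 0.09 × 0.03 × 0.147 = 0.0003969
  Arrow: 0.35 × 0.036 × 0.034 = 0.0004284
  Orbit: 0.19 × 0.04 × 0.2 = 0.00152
  FleetOne: 0.06 × 0.074 × 0.01 = 0.0000444
  MetroPost: 0.22 × 0.171 × 0.178 = 0.00669636
Sum = 0.00914906.
P(Arrow | evidence) = 0.0004284 / 0.00914906 ≈ 0.047.

0.047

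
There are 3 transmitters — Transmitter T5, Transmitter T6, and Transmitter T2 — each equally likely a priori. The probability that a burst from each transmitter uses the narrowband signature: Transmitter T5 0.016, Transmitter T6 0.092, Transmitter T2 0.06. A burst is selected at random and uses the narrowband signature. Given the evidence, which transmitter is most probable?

Transmitter T6

Since the prior is uniform, the posterior is proportional to the likelihood:
  Transmitter T5: 0.016
  Transmitter T6: 0.092
  Transmitter T2: 0.06
Total = 0.168.
Largest term belongs to Transmitter T6, so Transmitter T6 is most probable.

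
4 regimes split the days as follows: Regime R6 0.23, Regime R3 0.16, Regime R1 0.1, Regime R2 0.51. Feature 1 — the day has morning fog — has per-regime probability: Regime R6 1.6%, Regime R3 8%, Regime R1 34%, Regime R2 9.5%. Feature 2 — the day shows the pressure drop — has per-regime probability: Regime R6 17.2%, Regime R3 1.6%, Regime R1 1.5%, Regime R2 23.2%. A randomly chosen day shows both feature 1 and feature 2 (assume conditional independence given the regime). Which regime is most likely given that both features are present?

Regime R2

By Bayes' rule, posterior ∝ prior × likelihood:
  Regime R6: 0.23 × 0.016 × 0.172 = 0.00063296
  Regime R3: 0.16 × 0.08 × 0.016 = 0.0002048
  Regime R1: 0.1 × 0.34 × 0.015 = 0.00051
  Regime R2: 0.51 × 0.095 × 0.232 = 0.0112404
Sum = 0.01258816.
Largest term belongs to Regime R2, so Regime R2 is most probable.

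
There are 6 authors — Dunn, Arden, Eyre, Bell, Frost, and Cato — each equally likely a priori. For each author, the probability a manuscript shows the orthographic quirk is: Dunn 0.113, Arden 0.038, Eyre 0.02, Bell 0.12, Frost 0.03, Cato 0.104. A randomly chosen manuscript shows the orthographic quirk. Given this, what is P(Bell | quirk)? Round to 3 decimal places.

Since the prior is uniform, the posterior is proportional to the likelihood:
  Dunn: 0.113
  Arden: 0.038
  Eyre: 0.02
  Bell: 0.12
  Frost: 0.03
  Cato: 0.104
Normalizing constant = 0.425.
P(Bell | evidence) = 0.12 / 0.425 ≈ 0.282.

0.282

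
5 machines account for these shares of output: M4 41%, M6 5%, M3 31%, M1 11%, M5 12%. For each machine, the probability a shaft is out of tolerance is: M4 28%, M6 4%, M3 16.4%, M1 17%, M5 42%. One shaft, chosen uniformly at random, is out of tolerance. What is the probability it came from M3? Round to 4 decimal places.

Unnormalized posteriors (prior × likelihood):
  M4: 0.41 × 0.28 = 0.1148
  M6: 0.05 × 0.04 = 0.002
  M3: 0.31 × 0.164 = 0.05084
  M1: 0.11 × 0.17 = 0.0187
  M5: 0.12 × 0.42 = 0.0504
Total = 0.23674.
P(M3 | evidence) = 0.05084 / 0.23674 ≈ 0.2148.

0.2148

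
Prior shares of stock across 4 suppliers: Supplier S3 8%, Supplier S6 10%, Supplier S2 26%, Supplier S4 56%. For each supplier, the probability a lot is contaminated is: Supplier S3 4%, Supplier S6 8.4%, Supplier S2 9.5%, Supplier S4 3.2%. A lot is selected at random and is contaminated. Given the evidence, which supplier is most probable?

Supplier S2

Prior × likelihood for each hypothesis:
  Supplier S3: 0.08 × 0.04 = 0.0032
  Supplier S6: 0.1 × 0.084 = 0.0084
  Supplier S2: 0.26 × 0.095 = 0.0247
  Supplier S4: 0.56 × 0.032 = 0.01792
Normalizing constant = 0.05422.
Largest term belongs to Supplier S2, so Supplier S2 is most probable.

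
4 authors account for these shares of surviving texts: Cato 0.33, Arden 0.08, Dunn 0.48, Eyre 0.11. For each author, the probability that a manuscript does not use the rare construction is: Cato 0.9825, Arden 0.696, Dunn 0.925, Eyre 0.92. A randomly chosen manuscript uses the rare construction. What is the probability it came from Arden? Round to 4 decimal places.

0.3247

Taking complements, P(rare-form | each) = Cato 0.0175, Arden 0.304, Dunn 0.075, Eyre 0.08.
Unnormalized posteriors (prior × likelihood):
  Cato: 0.33 × 0.0175 = 0.005775
  Arden: 0.08 × 0.304 = 0.02432
  Dunn: 0.48 × 0.075 = 0.036
  Eyre: 0.11 × 0.08 = 0.0088
Total = 0.074895.
P(Arden | evidence) = 0.02432 / 0.074895 ≈ 0.3247.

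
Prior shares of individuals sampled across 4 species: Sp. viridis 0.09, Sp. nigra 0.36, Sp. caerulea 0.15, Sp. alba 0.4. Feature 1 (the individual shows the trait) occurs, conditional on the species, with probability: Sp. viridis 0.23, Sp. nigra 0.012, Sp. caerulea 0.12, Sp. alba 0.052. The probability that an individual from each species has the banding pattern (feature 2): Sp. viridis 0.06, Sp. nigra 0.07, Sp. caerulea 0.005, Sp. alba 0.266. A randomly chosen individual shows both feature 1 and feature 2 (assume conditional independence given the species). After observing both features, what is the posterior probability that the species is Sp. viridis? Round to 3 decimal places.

0.173

Unnormalized posteriors (prior × likelihood):
  Sp. viridis: 0.09 × 0.23 × 0.06 = 0.001242
  Sp. nigra: 0.36 × 0.012 × 0.07 = 0.0003024
  Sp. caerulea: 0.15 × 0.12 × 0.005 = 0.00009
  Sp. alba: 0.4 × 0.052 × 0.266 = 0.0055328
Sum = 0.0071672.
P(Sp. viridis | evidence) = 0.001242 / 0.0071672 ≈ 0.173.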